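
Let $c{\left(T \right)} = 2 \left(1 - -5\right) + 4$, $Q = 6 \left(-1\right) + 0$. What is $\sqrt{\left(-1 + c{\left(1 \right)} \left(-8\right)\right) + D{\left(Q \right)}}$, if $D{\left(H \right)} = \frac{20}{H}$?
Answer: $\frac{i \sqrt{1191}}{3} \approx 11.504 i$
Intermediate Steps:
$Q = -6$ ($Q = -6 + 0 = -6$)
$c{\left(T \right)} = 16$ ($c{\left(T \right)} = 2 \left(1 + 5\right) + 4 = 2 \cdot 6 + 4 = 12 + 4 = 16$)
$\sqrt{\left(-1 + c{\left(1 \right)} \left(-8\right)\right) + D{\left(Q \right)}} = \sqrt{\left(-1 + 16 \left(-8\right)\right) + \frac{20}{-6}} = \sqrt{\left(-1 - 128\right) + 20 \left(- \frac{1}{6}\right)} = \sqrt{-129 - \frac{10}{3}} = \sqrt{- \frac{397}{3}} = \frac{i \sqrt{1191}}{3}$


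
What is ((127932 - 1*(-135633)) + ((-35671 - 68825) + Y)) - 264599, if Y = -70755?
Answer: -176285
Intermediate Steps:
((127932 - 1*(-135633)) + ((-35671 - 68825) + Y)) - 264599 = ((127932 - 1*(-135633)) + ((-35671 - 68825) - 70755)) - 264599 = ((127932 + 135633) + (-104496 - 70755)) - 264599 = (263565 - 175251) - 264599 = 88314 - 264599 = -176285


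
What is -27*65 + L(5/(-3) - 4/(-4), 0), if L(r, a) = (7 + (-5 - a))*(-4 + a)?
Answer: -1763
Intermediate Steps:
L(r, a) = (-4 + a)*(2 - a) (L(r, a) = (2 - a)*(-4 + a) = (-4 + a)*(2 - a))
-27*65 + L(5/(-3) - 4/(-4), 0) = -27*65 + (-8 - 1*0² + 6*0) = -1755 + (-8 - 1*0 + 0) = -1755 + (-8 + 0 + 0) = -1755 - 8 = -1763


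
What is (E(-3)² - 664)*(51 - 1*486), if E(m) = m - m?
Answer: 288840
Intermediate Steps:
E(m) = 0
(E(-3)² - 664)*(51 - 1*486) = (0² - 664)*(51 - 1*486) = (0 - 664)*(51 - 486) = -664*(-435) = 288840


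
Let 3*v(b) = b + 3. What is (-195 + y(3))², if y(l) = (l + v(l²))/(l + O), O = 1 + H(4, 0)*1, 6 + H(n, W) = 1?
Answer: 40804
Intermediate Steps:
H(n, W) = -5 (H(n, W) = -6 + 1 = -5)
O = -4 (O = 1 - 5*1 = 1 - 5 = -4)
v(b) = 1 + b/3 (v(b) = (b + 3)/3 = (3 + b)/3 = 1 + b/3)
y(l) = (1 + l + l²/3)/(-4 + l) (y(l) = (l + (1 + l²/3))/(l - 4) = (1 + l + l²/3)/(-4 + l))
(-195 + y(3))² = (-195 + (1 + 3 + (⅓)*3²)/(-4 + 3))² = (-195 + (1 + 3 + (⅓)*9)/(-1))² = (-195 - (1 + 3 + 3))² = (-195 - 1*7)² = (-195 - 7)² = (-202)² = 40804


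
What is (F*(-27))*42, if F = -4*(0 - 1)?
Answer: -4536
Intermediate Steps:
F = 4 (F = -4*(-1) = 4)
(F*(-27))*42 = (4*(-27))*42 = -108*42 = -4536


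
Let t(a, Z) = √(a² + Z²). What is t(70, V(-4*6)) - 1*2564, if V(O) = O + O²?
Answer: -2564 + 2*√77401 ≈ -2007.6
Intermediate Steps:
t(a, Z) = √(Z² + a²)
t(70, V(-4*6)) - 1*2564 = √(((-4*6)*(1 - 4*6))² + 70²) - 1*2564 = √((-24*(1 - 24))² + 4900) - 2564 = √((-24*(-23))² + 4900) - 2564 = √(552² + 4900) - 2564 = √(304704 + 4900) - 2564 = √309604 - 2564 = 2*√77401 - 2564 = -2564 + 2*√77401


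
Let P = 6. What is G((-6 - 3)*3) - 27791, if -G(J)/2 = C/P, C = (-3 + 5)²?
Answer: -83377/3 ≈ -27792.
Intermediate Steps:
C = 4 (C = 2² = 4)
G(J) = -4/3 (G(J) = -8/6 = -2*⅔ = -4/3)
G((-6 - 3)*3) - 27791 = -4/3 - 27791 = -83377/3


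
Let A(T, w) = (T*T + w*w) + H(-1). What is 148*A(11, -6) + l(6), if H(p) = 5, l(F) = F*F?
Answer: 24012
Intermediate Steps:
l(F) = F**2
A(T, w) = 5 + T**2 + w**2 (A(T, w) = (T*T + w*w) + 5 = (T**2 + w**2) + 5 = 5 + T**2 + w**2)
148*A(11, -6) + l(6) = 148*(5 + 11**2 + (-6)**2) + 6**2 = 148*(5 + 121 + 36) + 36 = 148*162 + 36 = 23976 + 36 = 24012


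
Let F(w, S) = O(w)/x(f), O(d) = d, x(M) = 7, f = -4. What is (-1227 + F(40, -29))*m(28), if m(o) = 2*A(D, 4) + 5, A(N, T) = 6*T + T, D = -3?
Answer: -521489/7 ≈ -74498.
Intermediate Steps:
A(N, T) = 7*T
F(w, S) = w/7
m(o) = 61 (m(o) = 2*(7*4) + 5 = 2*28 + 5 = 56 + 5 = 61)
(-1227 + F(40, -29))*m(28) = (-1227 + (1/7)*40)*61 = (-1227 + 40/7)*61 = -8549/7*61 = -521489/7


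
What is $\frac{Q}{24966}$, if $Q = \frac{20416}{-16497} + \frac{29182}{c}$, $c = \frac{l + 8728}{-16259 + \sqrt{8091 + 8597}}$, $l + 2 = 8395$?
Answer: $- \frac{100354915499}{90404170389} + \frac{58364 \sqrt{1043}}{213721443} \approx -1.1012$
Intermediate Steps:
$l = 8393$ ($l = -2 + 8395 = 8393$)
$c = \frac{17121}{-16259 + 4 \sqrt{1043}}$ ($c = \frac{8393 + 8728}{-16259 + \sqrt{8091 + 8597}} = \frac{17121}{-16259 + \sqrt{16688}} = \frac{17121}{-16259 + 4 \sqrt{1043}} \approx -1.0615$)
$Q = - \frac{20416}{16497} + \frac{29182}{- \frac{278370339}{264338393} - \frac{68484 \sqrt{1043}}{264338393}}$ ($Q = \frac{20416}{-16497} + \frac{29182}{- \frac{278370339}{264338393} - \frac{68484 \sqrt{1043}}{264338393}} = 20416 \left(- \frac{1}{16497}\right) + \frac{29182}{- \frac{278370339}{264338393} - \frac{68484 \sqrt{1043}}{264338393}} = - \frac{20416}{16497} + \frac{29182}{- \frac{278370339}{264338393} - \frac{68484 \sqrt{1043}}{264338393}} \approx -27494.0$)
$\frac{Q}{24966} = \frac{- \frac{200709830998}{7242183} + \frac{116728 \sqrt{1043}}{17121}}{24966} = \left(- \frac{200709830998}{7242183} + \frac{116728 \sqrt{1043}}{17121}\right) \frac{1}{24966} = - \frac{100354915499}{90404170389} + \frac{58364 \sqrt{1043}}{213721443}$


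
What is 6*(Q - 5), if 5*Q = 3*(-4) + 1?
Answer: -216/5 ≈ -43.200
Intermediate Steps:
Q = -11/5 (Q = (3*(-4) + 1)/5 = (-12 + 1)/5 = (⅕)*(-11) = -11/5 ≈ -2.2000)
6*(Q - 5) = 6*(-11/5 - 5) = 6*(-36/5) = -216/5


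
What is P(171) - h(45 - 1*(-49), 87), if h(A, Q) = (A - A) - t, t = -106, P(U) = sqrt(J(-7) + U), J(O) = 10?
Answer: -106 + sqrt(181) ≈ -92.546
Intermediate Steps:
P(U) = sqrt(10 + U)
h(A, Q) = 106 (h(A, Q) = (A - A) - 1*(-106) = 0 + 106 = 106)
P(171) - h(45 - 1*(-49), 87) = sqrt(10 + 171) - 1*106 = sqrt(181) - 106 = -106 + sqrt(181)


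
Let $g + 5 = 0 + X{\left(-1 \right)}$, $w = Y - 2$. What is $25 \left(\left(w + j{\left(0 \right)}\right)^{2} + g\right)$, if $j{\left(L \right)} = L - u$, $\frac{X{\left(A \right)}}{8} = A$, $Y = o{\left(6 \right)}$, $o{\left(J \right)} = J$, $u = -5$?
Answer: $1700$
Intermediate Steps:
$Y = 6$
$X{\left(A \right)} = 8 A$
$j{\left(L \right)} = 5 + L$ ($j{\left(L \right)} = L - -5 = L + 5 = 5 + L$)
$w = 4$ ($w = 6 - 2 = 4$)
$g = -13$ ($g = -5 + \left(0 + 8 \left(-1\right)\right) = -5 + \left(0 - 8\right) = -5 - 8 = -13$)
$25 \left(\left(w + j{\left(0 \right)}\right)^{2} + g\right) = 25 \left(\left(4 + \left(5 + 0\right)\right)^{2} - 13\right) = 25 \left(\left(4 + 5\right)^{2} - 13\right) = 25 \left(9^{2} - 13\right) = 25 \left(81 - 13\right) = 25 \cdot 68 = 1700$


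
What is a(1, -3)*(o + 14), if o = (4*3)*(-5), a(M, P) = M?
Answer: -46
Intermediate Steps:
o = -60 (o = 12*(-5) = -60)
a(1, -3)*(o + 14) = 1*(-60 + 14) = 1*(-46) = -46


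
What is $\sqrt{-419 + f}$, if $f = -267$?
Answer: $7 i \sqrt{14} \approx 26.192 i$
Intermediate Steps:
$\sqrt{-419 + f} = \sqrt{-419 - 267} = \sqrt{-686} = 7 i \sqrt{14}$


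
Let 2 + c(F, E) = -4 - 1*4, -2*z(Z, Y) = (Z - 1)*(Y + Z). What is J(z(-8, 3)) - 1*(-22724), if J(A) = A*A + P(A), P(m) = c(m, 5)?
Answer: 92881/4 ≈ 23220.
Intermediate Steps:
z(Z, Y) = -(-1 + Z)*(Y + Z)/2 (z(Z, Y) = -(Z - 1)*(Y + Z)/2 = -(-1 + Z)*(Y + Z)/2)
c(F, E) = -10 (c(F, E) = -2 + (-4 - 1*4) = -2 + (-4 - 4) = -2 - 8 = -10)
P(m) = -10
J(A) = -10 + A**2 (J(A) = A*A - 10 = A**2 - 10 = -10 + A**2)
J(z(-8, 3)) - 1*(-22724) = (-10 + ((1/2)*3 + (1/2)*(-8) - 1/2*(-8)**2 - 1/2*3*(-8))**2) - 1*(-22724) = (-10 + (3/2 - 4 - 1/2*64 + 12)**2) + 22724 = (-10 + (3/2 - 4 - 32 + 12)**2) + 22724 = (-10 + (-45/2)**2) + 22724 = (-10 + 2025/4) + 22724 = 1985/4 + 22724 = 92881/4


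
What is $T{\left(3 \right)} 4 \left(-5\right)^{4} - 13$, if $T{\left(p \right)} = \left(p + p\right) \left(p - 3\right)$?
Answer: $-13$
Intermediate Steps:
$T{\left(p \right)} = 2 p \left(-3 + p\right)$
$T{\left(3 \right)} 4 \left(-5\right)^{4} - 13 = 2 \cdot 3 \left(-3 + 3\right) 4 \left(-5\right)^{4} - 13 = 2 \cdot 3 \cdot 0 \cdot 4 \cdot 625 - 13 = 0 \cdot 4 \cdot 625 - 13 = 0 \cdot 625 - 13 = 0 - 13 = -13$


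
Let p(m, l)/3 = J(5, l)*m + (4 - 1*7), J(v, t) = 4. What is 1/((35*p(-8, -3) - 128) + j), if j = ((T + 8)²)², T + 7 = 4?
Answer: -1/3178 ≈ -0.00031466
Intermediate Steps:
T = -3 (T = -7 + 4 = -3)
j = 625 (j = ((-3 + 8)²)² = (5²)² = 25² = 625)
p(m, l) = -9 + 12*m (p(m, l) = 3*(4*m + (4 - 1*7)) = 3*(4*m + (4 - 7)) = 3*(4*m - 3) = 3*(-3 + 4*m) = -9 + 12*m)
1/((35*p(-8, -3) - 128) + j) = 1/((35*(-9 + 12*(-8)) - 128) + 625) = 1/((35*(-9 - 96) - 128) + 625) = 1/((35*(-105) - 128) + 625) = 1/((-3675 - 128) + 625) = 1/(-3803 + 625) = 1/(-3178) = -1/3178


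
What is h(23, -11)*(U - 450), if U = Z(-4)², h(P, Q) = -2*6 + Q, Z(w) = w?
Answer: 9982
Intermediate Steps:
h(P, Q) = -12 + Q
U = 16 (U = (-4)² = 16)
h(23, -11)*(U - 450) = (-12 - 11)*(16 - 450) = -23*(-434) = 9982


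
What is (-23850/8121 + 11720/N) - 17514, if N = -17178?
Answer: -407292053992/23250423 ≈ -17518.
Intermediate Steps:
(-23850/8121 + 11720/N) - 17514 = (-23850/8121 + 11720/(-17178)) - 17514 = (-23850*1/8121 + 11720*(-1/17178)) - 17514 = (-7950/2707 - 5860/8589) - 17514 = -84145570/23250423 - 17514 = -407292053992/23250423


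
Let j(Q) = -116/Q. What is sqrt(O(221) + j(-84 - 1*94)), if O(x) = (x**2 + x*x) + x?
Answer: 35*sqrt(633057)/89 ≈ 312.90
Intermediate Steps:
O(x) = x + 2*x**2 (O(x) = (x**2 + x**2) + x = 2*x**2 + x = x + 2*x**2)
sqrt(O(221) + j(-84 - 1*94)) = sqrt(221*(1 + 2*221) - 116/(-84 - 1*94)) = sqrt(221*(1 + 442) - 116/(-84 - 94)) = sqrt(221*443 - 116/(-178)) = sqrt(97903 - 116*(-1/178)) = sqrt(97903 + 58/89) = sqrt(8713425/89) = 35*sqrt(633057)/89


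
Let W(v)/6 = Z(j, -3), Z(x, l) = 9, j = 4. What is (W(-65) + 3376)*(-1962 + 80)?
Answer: -6455260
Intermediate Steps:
W(v) = 54 (W(v) = 6*9 = 54)
(W(-65) + 3376)*(-1962 + 80) = (54 + 3376)*(-1962 + 80) = 3430*(-1882) = -6455260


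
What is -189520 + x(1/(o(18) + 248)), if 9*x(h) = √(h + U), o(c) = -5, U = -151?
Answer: -189520 + 2*I*√27519/243 ≈ -1.8952e+5 + 1.3653*I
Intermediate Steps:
x(h) = √(-151 + h)/9 (x(h) = √(h - 151)/9 = √(-151 + h)/9)
-189520 + x(1/(o(18) + 248)) = -189520 + √(-151 + 1/(-5 + 248))/9 = -189520 + √(-151 + 1/243)/9 = -189520 + √(-36692/243)/9 = -189520 + (2*I*√27519/27)/9 = -189520 + 2*I*√27519/243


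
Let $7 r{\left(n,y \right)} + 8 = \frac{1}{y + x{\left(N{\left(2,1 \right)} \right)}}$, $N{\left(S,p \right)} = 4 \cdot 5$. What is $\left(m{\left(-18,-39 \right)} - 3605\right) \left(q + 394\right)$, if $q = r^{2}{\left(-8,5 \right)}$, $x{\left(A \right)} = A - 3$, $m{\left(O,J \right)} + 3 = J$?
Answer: $- \frac{697747687}{484} \approx -1.4416 \cdot 10^{6}$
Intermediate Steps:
$m{\left(O,J \right)} = -3 + J$
$N{\left(S,p \right)} = 20$
$x{\left(A \right)} = -3 + A$
$r{\left(n,y \right)} = - \frac{8}{7} + \frac{1}{7 \left(17 + y\right)}$ ($r{\left(n,y \right)} = - \frac{8}{7} + \frac{1}{7 \left(y + \left(-3 + 20\right)\right)} = - \frac{8}{7} + \frac{1}{7 \left(y + 17\right)} = - \frac{8}{7} + \frac{1}{7 \left(17 + y\right)}$)
$q = \frac{625}{484}$ ($q = \left(\frac{-135 - 40}{7 \left(17 + 5\right)}\right)^{2} = \left(\frac{-135 - 40}{7 \cdot 22}\right)^{2} = \left(\frac{1}{7} \cdot \frac{1}{22} \left(-175\right)\right)^{2} = \left(- \frac{25}{22}\right)^{2} = \frac{625}{484} \approx 1.2913$)
$\left(m{\left(-18,-39 \right)} - 3605\right) \left(q + 394\right) = \left(\left(-3 - 39\right) - 3605\right) \left(\frac{625}{484} + 394\right) = \left(-42 - 3605\right) \frac{191321}{484} = \left(-3647\right) \frac{191321}{484} = - \frac{697747687}{484}$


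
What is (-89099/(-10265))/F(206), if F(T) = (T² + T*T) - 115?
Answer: 89099/870030605 ≈ 0.00010241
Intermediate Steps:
F(T) = -115 + 2*T² (F(T) = (T² + T²) - 115 = 2*T² - 115 = -115 + 2*T²)
(-89099/(-10265))/F(206) = (-89099/(-10265))/(-115 + 2*206²) = (-89099*(-1/10265))/(-115 + 2*42436) = 89099/(10265*(-115 + 84872)) = (89099/10265)/84757 = (89099/10265)*(1/84757) = 89099/870030605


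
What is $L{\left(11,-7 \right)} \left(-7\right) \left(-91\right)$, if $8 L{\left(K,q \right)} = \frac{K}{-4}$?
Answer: $- \frac{7007}{32} \approx -218.97$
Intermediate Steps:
$L{\left(K,q \right)} = - \frac{K}{32}$ ($L{\left(K,q \right)} = \frac{K \frac{1}{-4}}{8} = \frac{K \left(- \frac{1}{4}\right)}{8} = \frac{\left(- \frac{1}{4}\right) K}{8} = - \frac{K}{32}$)
$L{\left(11,-7 \right)} \left(-7\right) \left(-91\right) = \left(- \frac{1}{32}\right) 11 \left(-7\right) \left(-91\right) = \left(- \frac{11}{32}\right) \left(-7\right) \left(-91\right) = \frac{77}{32} \left(-91\right) = - \frac{7007}{32}$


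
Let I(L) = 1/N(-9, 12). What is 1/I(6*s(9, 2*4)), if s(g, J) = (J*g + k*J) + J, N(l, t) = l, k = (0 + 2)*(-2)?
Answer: -9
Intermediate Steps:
k = -4 (k = 2*(-2) = -4)
s(g, J) = -3*J + J*g (s(g, J) = (J*g - 4*J) + J = (-4*J + J*g) + J = -3*J + J*g)
I(L) = -⅑ (I(L) = 1/(-9) = -⅑)
1/I(6*s(9, 2*4)) = 1/(-⅑) = -9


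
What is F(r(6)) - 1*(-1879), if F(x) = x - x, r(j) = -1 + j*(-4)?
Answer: 1879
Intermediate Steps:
r(j) = -1 - 4*j
F(x) = 0
F(r(6)) - 1*(-1879) = 0 - 1*(-1879) = 0 + 1879 = 1879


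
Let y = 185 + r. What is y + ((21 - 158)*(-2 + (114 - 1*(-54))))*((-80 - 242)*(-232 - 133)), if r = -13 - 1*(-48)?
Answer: -2672867040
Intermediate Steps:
r = 35 (r = -13 + 48 = 35)
y = 220 (y = 185 + 35 = 220)
y + ((21 - 158)*(-2 + (114 - 1*(-54))))*((-80 - 242)*(-232 - 133)) = 220 + ((21 - 158)*(-2 + (114 - 1*(-54))))*((-80 - 242)*(-232 - 133)) = 220 + (-137*(-2 + (114 + 54)))*(-322*(-365)) = 220 - 137*(-2 + 168)*117530 = 220 - 137*166*117530 = 220 - 22742*117530 = 220 - 2672867260 = -2672867040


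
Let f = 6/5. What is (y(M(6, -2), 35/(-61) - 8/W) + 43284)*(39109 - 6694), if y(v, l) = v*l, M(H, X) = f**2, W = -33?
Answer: 4707183745368/3355 ≈ 1.4030e+9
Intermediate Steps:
f = 6/5 (f = 6*(1/5) = 6/5 ≈ 1.2000)
M(H, X) = 36/25 (M(H, X) = (6/5)**2 = 36/25)
y(v, l) = l*v
(y(M(6, -2), 35/(-61) - 8/W) + 43284)*(39109 - 6694) = ((35/(-61) - 8/(-33))*(36/25) + 43284)*(39109 - 6694) = ((35*(-1/61) - 8*(-1/33))*(36/25) + 43284)*32415 = ((-35/61 + 8/33)*(36/25) + 43284)*32415 = (-667/2013*36/25 + 43284)*32415 = (-8004/16775 + 43284)*32415 = (726081096/16775)*32415 = 4707183745368/3355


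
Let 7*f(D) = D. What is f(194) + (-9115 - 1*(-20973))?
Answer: 83200/7 ≈ 11886.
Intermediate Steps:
f(D) = D/7
f(194) + (-9115 - 1*(-20973)) = (1/7)*194 + (-9115 - 1*(-20973)) = 194/7 + (-9115 + 20973) = 194/7 + 11858 = 83200/7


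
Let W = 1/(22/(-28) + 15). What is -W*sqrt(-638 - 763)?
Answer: -14*I*sqrt(1401)/199 ≈ -2.6333*I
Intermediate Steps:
W = 14/199 (W = 1/(22*(-1/28) + 15) = 1/(-11/14 + 15) = 1/(199/14) = 14/199 ≈ 0.070352)
-W*sqrt(-638 - 763) = -14*sqrt(-638 - 763)/199 = -14*sqrt(-1401)/199 = -14*I*sqrt(1401)/199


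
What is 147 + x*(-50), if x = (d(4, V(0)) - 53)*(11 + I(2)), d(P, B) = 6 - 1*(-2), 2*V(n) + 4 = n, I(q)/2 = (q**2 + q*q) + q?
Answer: 69897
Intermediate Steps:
I(q) = 2*q + 4*q**2 (I(q) = 2*((q**2 + q*q) + q) = 2*((q**2 + q**2) + q) = 2*(2*q**2 + q) = 2*(q + 2*q**2) = 2*q + 4*q**2)
V(n) = -2 + n/2
d(P, B) = 8 (d(P, B) = 6 + 2 = 8)
x = -1395 (x = (8 - 53)*(11 + 2*2*(1 + 2*2)) = -45*(11 + 2*2*(1 + 4)) = -45*(11 + 2*2*5) = -45*(11 + 20) = -45*31 = -1395)
147 + x*(-50) = 147 - 1395*(-50) = 147 + 69750 = 69897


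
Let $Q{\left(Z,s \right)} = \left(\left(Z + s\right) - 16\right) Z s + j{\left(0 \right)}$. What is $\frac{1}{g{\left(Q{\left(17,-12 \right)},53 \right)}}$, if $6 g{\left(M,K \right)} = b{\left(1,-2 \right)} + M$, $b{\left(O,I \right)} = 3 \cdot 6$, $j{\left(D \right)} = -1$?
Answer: $\frac{6}{2261} \approx 0.0026537$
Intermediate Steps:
$b{\left(O,I \right)} = 18$
$Q{\left(Z,s \right)} = -1 + Z s \left(-16 + Z + s\right)$ ($Q{\left(Z,s \right)} = \left(\left(Z + s\right) - 16\right) Z s - 1 = \left(-16 + Z + s\right) Z s - 1 = Z \left(-16 + Z + s\right) s - 1 = Z s \left(-16 + Z + s\right) - 1 = -1 + Z s \left(-16 + Z + s\right)$)
$g{\left(M,K \right)} = 3 + \frac{M}{6}$ ($g{\left(M,K \right)} = \frac{18 + M}{6} = 3 + \frac{M}{6}$)
$\frac{1}{g{\left(Q{\left(17,-12 \right)},53 \right)}} = \frac{1}{3 + \frac{-1 + 17 \left(-12\right)^{2} - 12 \cdot 17^{2} - 272 \left(-12\right)}{6}} = \frac{1}{3 + \frac{-1 + 17 \cdot 144 - 3468 + 3264}{6}} = \frac{1}{3 + \frac{-1 + 2448 - 3468 + 3264}{6}} = \frac{1}{3 + \frac{1}{6} \cdot 2243} = \frac{1}{3 + \frac{2243}{6}} = \frac{1}{\frac{2261}{6}} = \frac{6}{2261}$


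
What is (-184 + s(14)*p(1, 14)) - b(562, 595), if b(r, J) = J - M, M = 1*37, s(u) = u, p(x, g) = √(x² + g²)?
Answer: -742 + 14*√197 ≈ -545.50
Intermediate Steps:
p(x, g) = √(g² + x²)
M = 37
b(r, J) = -37 + J (b(r, J) = J - 1*37 = J - 37 = -37 + J)
(-184 + s(14)*p(1, 14)) - b(562, 595) = (-184 + 14*√(14² + 1²)) - (-37 + 595) = (-184 + 14*√(196 + 1)) - 1*558 = (-184 + 14*√197) - 558 = -742 + 14*√197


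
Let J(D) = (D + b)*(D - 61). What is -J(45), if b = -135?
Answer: -1440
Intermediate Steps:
J(D) = (-135 + D)*(-61 + D) (J(D) = (D - 135)*(D - 61) = (-135 + D)*(-61 + D))
-J(45) = -(8235 + 45² - 196*45) = -(8235 + 2025 - 8820) = -1*1440 = -1440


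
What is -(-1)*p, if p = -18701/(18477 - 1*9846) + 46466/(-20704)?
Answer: -394116775/89348112 ≈ -4.4110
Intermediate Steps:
p = -394116775/89348112 (p = -18701/(18477 - 9846) + 46466*(-1/20704) = -18701/8631 - 23233/10352 = -394116775/89348112 ≈ -4.4110)
-(-1)*p = -(-1)*(-394116775)/89348112 = -1*394116775/89348112 = -394116775/89348112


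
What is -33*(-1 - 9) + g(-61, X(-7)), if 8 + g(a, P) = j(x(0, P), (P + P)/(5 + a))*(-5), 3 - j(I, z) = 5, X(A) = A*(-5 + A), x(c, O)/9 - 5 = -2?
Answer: 332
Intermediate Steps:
x(c, O) = 27 (x(c, O) = 45 + 9*(-2) = 45 - 18 = 27)
j(I, z) = -2 (j(I, z) = 3 - 1*5 = 3 - 5 = -2)
g(a, P) = 2 (g(a, P) = -8 - 2*(-5) = -8 + 10 = 2)
-33*(-1 - 9) + g(-61, X(-7)) = -33*(-1 - 9) + 2 = -33*(-10) + 2 = 330 + 2 = 332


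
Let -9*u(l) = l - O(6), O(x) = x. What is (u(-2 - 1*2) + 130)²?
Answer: 1392400/81 ≈ 17190.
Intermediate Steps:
u(l) = ⅔ - l/9 (u(l) = -(l - 1*6)/9 = -(l - 6)/9 = -(-6 + l)/9 = ⅔ - l/9)
(u(-2 - 1*2) + 130)² = ((⅔ - (-2 - 1*2)/9) + 130)² = ((⅔ - (-2 - 2)/9) + 130)² = ((⅔ - ⅑*(-4)) + 130)² = ((⅔ + 4/9) + 130)² = (10/9 + 130)² = (1180/9)² = 1392400/81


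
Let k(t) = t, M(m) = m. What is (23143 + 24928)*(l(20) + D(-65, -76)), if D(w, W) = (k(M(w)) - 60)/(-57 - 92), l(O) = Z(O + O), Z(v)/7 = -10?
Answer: -495371655/149 ≈ -3.3246e+6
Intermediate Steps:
Z(v) = -70 (Z(v) = 7*(-10) = -70)
l(O) = -70
D(w, W) = 60/149 - w/149 (D(w, W) = (w - 60)/(-57 - 92) = (-60 + w)/(-149) = (-60 + w)*(-1/149) = 60/149 - w/149)
(23143 + 24928)*(l(20) + D(-65, -76)) = (23143 + 24928)*(-70 + (60/149 - 1/149*(-65))) = 48071*(-70 + (60/149 + 65/149)) = 48071*(-70 + 125/149) = 48071*(-10305/149) = -495371655/149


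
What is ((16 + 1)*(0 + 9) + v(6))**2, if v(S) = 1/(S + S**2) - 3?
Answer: 39702601/1764 ≈ 22507.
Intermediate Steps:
v(S) = -3 + 1/(S + S**2)
((16 + 1)*(0 + 9) + v(6))**2 = ((16 + 1)*(0 + 9) + (1 - 3*6 - 3*6**2)/(6*(1 + 6)))**2 = (17*9 + (1/6)*(1 - 18 - 3*36)/7)**2 = (153 + (1/6)*(1/7)*(1 - 18 - 108))**2 = (153 + (1/6)*(1/7)*(-125))**2 = (153 - 125/42)**2 = (6301/42)**2 = 39702601/1764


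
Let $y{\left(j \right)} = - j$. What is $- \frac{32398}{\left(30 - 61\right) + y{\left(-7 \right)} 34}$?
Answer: $- \frac{32398}{207} \approx -156.51$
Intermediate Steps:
$- \frac{32398}{\left(30 - 61\right) + y{\left(-7 \right)} 34} = - \frac{32398}{\left(30 - 61\right) + \left(-1\right) \left(-7\right) 34} = - \frac{32398}{-31 + 7 \cdot 34} = - \frac{32398}{-31 + 238} = - \frac{32398}{207}$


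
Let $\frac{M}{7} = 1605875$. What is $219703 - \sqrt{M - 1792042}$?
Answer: $219703 - \sqrt{9449083} \approx 2.1663 \cdot 10^{5}$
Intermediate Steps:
$M = 11241125$ ($M = 7 \cdot 1605875 = 11241125$)
$219703 - \sqrt{M - 1792042} = 219703 - \sqrt{11241125 - 1792042} = 219703 - \sqrt{9449083}$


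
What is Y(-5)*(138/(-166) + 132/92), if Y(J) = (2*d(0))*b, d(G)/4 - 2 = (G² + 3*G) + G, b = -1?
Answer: -18432/1909 ≈ -9.6553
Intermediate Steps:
d(G) = 8 + 4*G² + 16*G (d(G) = 8 + 4*((G² + 3*G) + G) = 8 + 4*(G² + 4*G) = 8 + (4*G² + 16*G) = 8 + 4*G² + 16*G)
Y(J) = -16 (Y(J) = (2*(8 + 4*0² + 16*0))*(-1) = (2*(8 + 4*0 + 0))*(-1) = (2*(8 + 0 + 0))*(-1) = (2*8)*(-1) = 16*(-1) = -16)
Y(-5)*(138/(-166) + 132/92) = -16*(138/(-166) + 132/92) = -16*(138*(-1/166) + 132*(1/92)) = -16*(-69/83 + 33/23) = -16*1152/1909 = -18432/1909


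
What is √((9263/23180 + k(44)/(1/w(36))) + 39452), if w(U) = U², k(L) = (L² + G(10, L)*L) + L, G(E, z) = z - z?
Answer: 3*√38888468525365/11590 ≈ 1614.2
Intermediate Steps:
G(E, z) = 0
k(L) = L + L² (k(L) = (L² + 0*L) + L = (L² + 0) + L = L² + L = L + L²)
√((9263/23180 + k(44)/(1/w(36))) + 39452) = √((9263/23180 + (44*(1 + 44))/(1/(36²))) + 39452) = √((9263*(1/23180) + (44*45)/(1/1296)) + 39452) = √((9263/23180 + 1980/(1/1296)) + 39452) = √((9263/23180 + 1980*1296) + 39452) = √((9263/23180 + 2566080) + 39452) = √(59481743663/23180 + 39452) = √(60396241023/23180) = 3*√38888468525365/11590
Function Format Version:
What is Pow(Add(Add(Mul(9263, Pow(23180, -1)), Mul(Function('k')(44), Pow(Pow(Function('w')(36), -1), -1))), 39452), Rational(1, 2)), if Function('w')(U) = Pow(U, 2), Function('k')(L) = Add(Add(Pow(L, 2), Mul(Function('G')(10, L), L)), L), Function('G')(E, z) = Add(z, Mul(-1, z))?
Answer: Mul(Rational(3, 11590), Pow(38888468525365, Rational(1, 2))) ≈ 1614.2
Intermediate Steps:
Function('G')(E, z) = 0
Function('k')(L) = Add(L, Pow(L, 2)) (Function('k')(L) = Add(Add(Pow(L, 2), Mul(0, L)), L) = Add(Add(Pow(L, 2), 0), L) = Add(Pow(L, 2), L) = Add(L, Pow(L, 2)))
Pow(Add(Add(Mul(9263, Pow(23180, -1)), Mul(Function('k')(44), Pow(Pow(Function('w')(36), -1), -1))), 39452), Rational(1, 2)) = Pow(Add(Add(Mul(9263, Pow(23180, -1)), Mul(Mul(44, Add(1, 44)), Pow(Pow(Pow(36, 2), -1), -1))), 39452), Rational(1, 2)) = Pow(Add(Add(Mul(9263, Rational(1, 23180)), Mul(Mul(44, 45), Pow(Pow(1296, -1), -1))), 39452), Rational(1, 2)) = Pow(Add(Add(Rational(9263, 23180), Mul(1980, Pow(Rational(1, 1296), -1))), 39452), Rational(1, 2)) = Pow(Add(Add(Rational(9263, 23180), Mul(1980, 1296)), 39452), Rational(1, 2)) = Pow(Add(Add(Rational(9263, 23180), 2566080), 39452), Rational(1, 2)) = Pow(Add(Rational(59481743663, 23180), 39452), Rational(1, 2)) = Pow(Rational(60396241023, 23180), Rational(1, 2)) = Mul(Rational(3, 11590), Pow(38888468525365, Rational(1, 2)))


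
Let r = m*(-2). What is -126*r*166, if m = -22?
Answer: -920304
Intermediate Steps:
r = 44 (r = -22*(-2) = 44)
-126*r*166 = -126*44*166 = -5544*166 = -920304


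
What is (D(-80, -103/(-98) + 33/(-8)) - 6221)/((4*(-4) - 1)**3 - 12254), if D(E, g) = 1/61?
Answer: 379480/1047187 ≈ 0.36238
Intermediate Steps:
D(E, g) = 1/61
(D(-80, -103/(-98) + 33/(-8)) - 6221)/((4*(-4) - 1)**3 - 12254) = (1/61 - 6221)/((4*(-4) - 1)**3 - 12254) = -379480/(61*((-16 - 1)**3 - 12254)) = -379480/(61*((-17)**3 - 12254)) = -379480/(61*(-4913 - 12254)) = -379480/61/(-17167) = -379480/61*(-1/17167) = 379480/1047187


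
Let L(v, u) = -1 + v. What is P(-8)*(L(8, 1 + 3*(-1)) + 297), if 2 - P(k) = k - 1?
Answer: 3344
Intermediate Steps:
P(k) = 3 - k (P(k) = 2 - (k - 1) = 2 - (-1 + k) = 2 + (1 - k) = 3 - k)
P(-8)*(L(8, 1 + 3*(-1)) + 297) = (3 - 1*(-8))*((-1 + 8) + 297) = (3 + 8)*(7 + 297) = 11*304 = 3344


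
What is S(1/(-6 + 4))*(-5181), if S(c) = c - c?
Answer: 0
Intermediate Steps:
S(c) = 0
S(1/(-6 + 4))*(-5181) = 0*(-5181) = 0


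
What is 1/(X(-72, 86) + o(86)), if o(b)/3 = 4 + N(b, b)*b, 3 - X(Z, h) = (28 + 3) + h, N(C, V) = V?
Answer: 1/22086 ≈ 4.5278e-5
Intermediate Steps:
X(Z, h) = -28 - h (X(Z, h) = 3 - ((28 + 3) + h) = 3 - (31 + h) = 3 + (-31 - h) = -28 - h)
o(b) = 12 + 3*b² (o(b) = 3*(4 + b*b) = 3*(4 + b²) = 12 + 3*b²)
1/(X(-72, 86) + o(86)) = 1/((-28 - 1*86) + (12 + 3*86²)) = 1/((-28 - 86) + (12 + 3*7396)) = 1/(-114 + (12 + 22188)) = 1/(-114 + 22200) = 1/22086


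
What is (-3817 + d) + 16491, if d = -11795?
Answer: 879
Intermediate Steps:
(-3817 + d) + 16491 = (-3817 - 11795) + 16491 = -15612 + 16491 = 879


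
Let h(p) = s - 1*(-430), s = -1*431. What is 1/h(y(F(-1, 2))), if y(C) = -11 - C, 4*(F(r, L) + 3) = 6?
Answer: -1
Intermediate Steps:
s = -431
F(r, L) = -3/2 (F(r, L) = -3 + (1/4)*6 = -3 + 3/2 = -3/2)
h(p) = -1 (h(p) = -431 - 1*(-430) = -431 + 430 = -1)
1/h(y(F(-1, 2))) = 1/(-1) = -1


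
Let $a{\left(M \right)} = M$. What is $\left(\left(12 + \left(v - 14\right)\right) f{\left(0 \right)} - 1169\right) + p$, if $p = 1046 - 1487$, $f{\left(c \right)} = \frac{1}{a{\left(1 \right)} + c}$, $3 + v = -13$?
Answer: $-1628$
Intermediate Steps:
$v = -16$ ($v = -3 - 13 = -16$)
$f{\left(c \right)} = \frac{1}{1 + c}$
$p = -441$
$\left(\left(12 + \left(v - 14\right)\right) f{\left(0 \right)} - 1169\right) + p = \left(\frac{12 - 30}{1 + 0} - 1169\right) - 441 = \left(\frac{12 - 30}{1} - 1169\right) - 441 = \left(\left(-18\right) 1 - 1169\right) - 441 = \left(-18 - 1169\right) - 441 = -1187 - 441 = -1628$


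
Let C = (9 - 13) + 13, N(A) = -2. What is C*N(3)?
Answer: -18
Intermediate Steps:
C = 9 (C = -4 + 13 = 9)
C*N(3) = 9*(-2) = -18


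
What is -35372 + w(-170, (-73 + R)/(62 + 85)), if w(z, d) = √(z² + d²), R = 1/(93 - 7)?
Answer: -35372 + √4618842140329/12642 ≈ -35202.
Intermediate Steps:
R = 1/86 ≈ 0.011628
w(z, d) = √(d² + z²)
-35372 + w(-170, (-73 + R)/(62 + 85)) = -35372 + √(((-73 + 1/86)/(62 + 85))² + (-170)²) = -35372 + √((-6277/86/147)² + 28900) = -35372 + √((-6277/86*1/147)² + 28900) = -35372 + √((-6277/12642)² + 28900) = -35372 + √(39400729/159820164 + 28900) = -35372 + √(4618842140329/159820164) = -35372 + √4618842140329/12642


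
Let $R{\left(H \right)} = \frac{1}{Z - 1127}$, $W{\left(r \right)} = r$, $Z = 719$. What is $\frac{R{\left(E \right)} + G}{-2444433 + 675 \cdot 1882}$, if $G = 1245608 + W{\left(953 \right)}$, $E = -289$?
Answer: $- \frac{508596887}{479025864} \approx -1.0617$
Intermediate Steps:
$G = 1246561$ ($G = 1245608 + 953 = 1246561$)
$R{\left(H \right)} = - \frac{1}{408}$ ($R{\left(H \right)} = \frac{1}{719 - 1127} = \frac{1}{-408} = - \frac{1}{408}$)
$\frac{R{\left(E \right)} + G}{-2444433 + 675 \cdot 1882} = \frac{- \frac{1}{408} + 1246561}{-2444433 + 675 \cdot 1882} = \frac{508596887}{408 \left(-2444433 + 1270350\right)} = \frac{508596887}{408 \left(-1174083\right)} = \frac{508596887}{408} \left(- \frac{1}{1174083}\right) = - \frac{508596887}{479025864}$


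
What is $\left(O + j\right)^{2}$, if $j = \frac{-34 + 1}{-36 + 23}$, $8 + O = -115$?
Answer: $\frac{2452356}{169} \approx 14511.0$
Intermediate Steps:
$O = -123$ ($O = -8 - 115 = -123$)
$j = \frac{33}{13}$ ($j = - \frac{33}{-13} = \left(-33\right) \left(- \frac{1}{13}\right) = \frac{33}{13} \approx 2.5385$)
$\left(O + j\right)^{2} = \left(-123 + \frac{33}{13}\right)^{2} = \left(- \frac{1566}{13}\right)^{2} = \frac{2452356}{169}$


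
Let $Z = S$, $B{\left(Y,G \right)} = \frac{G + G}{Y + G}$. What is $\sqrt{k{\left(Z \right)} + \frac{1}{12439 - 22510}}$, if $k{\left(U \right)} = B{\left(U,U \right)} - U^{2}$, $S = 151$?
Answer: $\frac{i \sqrt{256943438319}}{3357} \approx 151.0 i$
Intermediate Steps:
$B{\left(Y,G \right)} = \frac{2 G}{G + Y}$
$Z = 151$
$k{\left(U \right)} = 1 - U^{2}$ ($k{\left(U \right)} = \frac{2 U}{U + U} - U^{2} = \frac{2 U}{2 U} - U^{2} = 2 U \frac{1}{2 U} - U^{2} = 1 - U^{2}$)
$\sqrt{k{\left(Z \right)} + \frac{1}{12439 - 22510}} = \sqrt{\left(1 - 151^{2}\right) + \frac{1}{12439 - 22510}} = \sqrt{\left(1 - 22801\right) + \frac{1}{-10071}} = \sqrt{\left(1 - 22801\right) - \frac{1}{10071}} = \sqrt{-22800 - \frac{1}{10071}} = \sqrt{- \frac{229618801}{10071}} = \frac{i \sqrt{256943438319}}{3357}$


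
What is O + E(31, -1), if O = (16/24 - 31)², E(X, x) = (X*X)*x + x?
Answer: -377/9 ≈ -41.889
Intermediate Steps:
E(X, x) = x + x*X² (E(X, x) = X²*x + x = x*X² + x = x + x*X²)
O = 8281/9 (O = (16*(1/24) - 31)² = (⅔ - 31)² = (-91/3)² = 8281/9 ≈ 920.11)
O + E(31, -1) = 8281/9 - (1 + 31²) = 8281/9 - (1 + 961) = 8281/9 - 1*962 = 8281/9 - 962 = -377/9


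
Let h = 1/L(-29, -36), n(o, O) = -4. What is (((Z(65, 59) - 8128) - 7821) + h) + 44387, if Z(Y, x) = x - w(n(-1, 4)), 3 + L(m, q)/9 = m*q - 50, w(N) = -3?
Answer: 254191501/8919 ≈ 28500.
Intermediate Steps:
L(m, q) = -477 + 9*m*q (L(m, q) = -27 + 9*(m*q - 50) = -27 + 9*(-50 + m*q) = -27 + (-450 + 9*m*q) = -477 + 9*m*q)
Z(Y, x) = 3 + x (Z(Y, x) = x - 1*(-3) = x + 3 = 3 + x)
h = 1/8919 (h = 1/(-477 + 9*(-29)*(-36)) = 1/(-477 + 9396) = 1/8919 ≈ 0.00011212)
(((Z(65, 59) - 8128) - 7821) + h) + 44387 = ((((3 + 59) - 8128) - 7821) + 1/8919) + 44387 = (((62 - 8128) - 7821) + 1/8919) + 44387 = ((-8066 - 7821) + 1/8919) + 44387 = (-15887 + 1/8919) + 44387 = -141696152/8919 + 44387 = 254191501/8919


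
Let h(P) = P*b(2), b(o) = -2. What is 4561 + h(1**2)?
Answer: 4559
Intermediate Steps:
h(P) = -2*P (h(P) = P*(-2) = -2*P)
4561 + h(1**2) = 4561 - 2*1**2 = 4561 - 2*1 = 4561 - 2 = 4559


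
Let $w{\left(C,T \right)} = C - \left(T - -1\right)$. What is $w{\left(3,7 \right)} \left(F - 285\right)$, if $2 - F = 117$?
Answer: $2000$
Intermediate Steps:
$w{\left(C,T \right)} = -1 + C - T$ ($w{\left(C,T \right)} = C - \left(T + 1\right) = C - \left(1 + T\right) = -1 + C - T$)
$F = -115$ ($F = 2 - 117 = -115$)
$w{\left(3,7 \right)} \left(F - 285\right) = \left(-1 + 3 - 7\right) \left(-115 - 285\right) = \left(-1 + 3 - 7\right) \left(-400\right) = \left(-5\right) \left(-400\right) = 2000$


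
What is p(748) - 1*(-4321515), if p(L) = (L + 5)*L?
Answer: 4884759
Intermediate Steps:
p(L) = L*(5 + L) (p(L) = (5 + L)*L = L*(5 + L))
p(748) - 1*(-4321515) = 748*(5 + 748) - 1*(-4321515) = 748*753 + 4321515 = 563244 + 4321515 = 4884759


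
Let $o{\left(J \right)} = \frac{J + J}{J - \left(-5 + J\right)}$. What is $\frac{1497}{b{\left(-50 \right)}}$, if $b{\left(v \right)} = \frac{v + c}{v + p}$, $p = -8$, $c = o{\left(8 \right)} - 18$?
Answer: $\frac{72355}{54} \approx 1339.9$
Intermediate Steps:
$o{\left(J \right)} = \frac{2 J}{5}$
$c = - \frac{74}{5}$ ($c = \frac{2}{5} \cdot 8 - 18 = \frac{16}{5} - 18 = - \frac{74}{5} \approx -14.8$)
$b{\left(v \right)} = \frac{- \frac{74}{5} + v}{-8 + v}$ ($b{\left(v \right)} = \frac{v - \frac{74}{5}}{v - 8} = \frac{- \frac{74}{5} + v}{-8 + v}$)
$\frac{1497}{b{\left(-50 \right)}} = \frac{1497}{\frac{1}{-8 - 50} \left(- \frac{74}{5} - 50\right)} = \frac{1497}{\frac{1}{-58} \left(- \frac{324}{5}\right)} = \frac{1497}{\left(- \frac{1}{58}\right) \left(- \frac{324}{5}\right)} = \frac{1497}{\frac{162}{145}} = 1497 \cdot \frac{145}{162} = \frac{72355}{54}$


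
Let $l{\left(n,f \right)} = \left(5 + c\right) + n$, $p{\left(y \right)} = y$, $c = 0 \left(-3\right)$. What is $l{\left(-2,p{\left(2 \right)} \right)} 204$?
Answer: $612$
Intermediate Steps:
$c = 0$
$l{\left(n,f \right)} = 5 + n$ ($l{\left(n,f \right)} = \left(5 + 0\right) + n = 5 + n$)
$l{\left(-2,p{\left(2 \right)} \right)} 204 = \left(5 - 2\right) 204 = 3 \cdot 204 = 612$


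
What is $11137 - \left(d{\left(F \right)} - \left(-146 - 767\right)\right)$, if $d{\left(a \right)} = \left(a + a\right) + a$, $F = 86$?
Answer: $9966$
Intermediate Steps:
$d{\left(a \right)} = 3 a$ ($d{\left(a \right)} = 2 a + a = 3 a$)
$11137 - \left(d{\left(F \right)} - \left(-146 - 767\right)\right) = 11137 - \left(3 \cdot 86 - \left(-146 - 767\right)\right) = 11137 - \left(258 - \left(-146 - 767\right)\right) = 11137 - \left(258 - -913\right) = 11137 - \left(258 + 913\right) = 11137 - 1171 = 9966$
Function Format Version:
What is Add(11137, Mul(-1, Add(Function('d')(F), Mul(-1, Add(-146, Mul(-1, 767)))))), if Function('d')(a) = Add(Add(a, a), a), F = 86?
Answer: 9966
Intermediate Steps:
Function('d')(a) = Mul(3, a) (Function('d')(a) = Add(Mul(2, a), a) = Mul(3, a))
Add(11137, Mul(-1, Add(Function('d')(F), Mul(-1, Add(-146, Mul(-1, 767)))))) = Add(11137, Mul(-1, Add(Mul(3, 86), Mul(-1, Add(-146, Mul(-1, 767)))))) = Add(11137, Mul(-1, Add(258, Mul(-1, Add(-146, -767))))) = Add(11137, Mul(-1, Add(258, Mul(-1, -913)))) = Add(11137, Mul(-1, Add(258, 913))) = Add(11137, Mul(-1, 1171)) = Add(11137, -1171) = 9966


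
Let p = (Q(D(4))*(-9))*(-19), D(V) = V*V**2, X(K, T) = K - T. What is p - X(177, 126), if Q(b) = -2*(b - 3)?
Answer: -20913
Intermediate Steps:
D(V) = V**3
Q(b) = 6 - 2*b (Q(b) = -2*(-3 + b) = 6 - 2*b)
p = -20862 (p = ((6 - 2*4**3)*(-9))*(-19) = ((6 - 2*64)*(-9))*(-19) = ((6 - 128)*(-9))*(-19) = -122*(-9)*(-19) = 1098*(-19) = -20862)
p - X(177, 126) = -20862 - (177 - 1*126) = -20862 - (177 - 126) = -20862 - 1*51 = -20862 - 51 = -20913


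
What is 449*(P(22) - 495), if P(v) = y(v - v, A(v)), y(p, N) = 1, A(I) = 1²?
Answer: -221806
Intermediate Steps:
A(I) = 1
P(v) = 1
449*(P(22) - 495) = 449*(1 - 495) = 449*(-494) = -221806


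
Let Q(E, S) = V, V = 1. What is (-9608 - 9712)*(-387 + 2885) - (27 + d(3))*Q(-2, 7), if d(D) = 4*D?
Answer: -48261399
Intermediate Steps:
Q(E, S) = 1
(-9608 - 9712)*(-387 + 2885) - (27 + d(3))*Q(-2, 7) = (-9608 - 9712)*(-387 + 2885) - (27 + 4*3) = -19320*2498 - (27 + 12) = -48261360 - 39 = -48261399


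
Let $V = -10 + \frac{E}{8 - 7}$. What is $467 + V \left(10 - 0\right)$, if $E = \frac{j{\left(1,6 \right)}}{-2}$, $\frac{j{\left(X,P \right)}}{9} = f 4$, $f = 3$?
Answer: $-173$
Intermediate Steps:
$j{\left(X,P \right)} = 108$ ($j{\left(X,P \right)} = 9 \cdot 3 \cdot 4 = 9 \cdot 12 = 108$)
$E = -54$ ($E = \frac{108}{-2} = 108 \left(- \frac{1}{2}\right) = -54$)
$V = -64$ ($V = -10 + \frac{1}{8 - 7} \left(-54\right) = -10 + 1^{-1} \left(-54\right) = -10 + 1 \left(-54\right) = -10 - 54 = -64$)
$467 + V \left(10 - 0\right) = 467 - 64 \left(10 - 0\right) = 467 - 64 \left(10 + 0\right) = 467 - 640 = -173$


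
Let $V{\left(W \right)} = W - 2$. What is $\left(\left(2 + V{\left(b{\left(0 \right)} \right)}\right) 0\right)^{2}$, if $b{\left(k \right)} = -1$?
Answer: $0$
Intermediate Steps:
$V{\left(W \right)} = -2 + W$
$\left(\left(2 + V{\left(b{\left(0 \right)} \right)}\right) 0\right)^{2} = \left(\left(2 - 3\right) 0\right)^{2} = \left(\left(-1\right) 0\right)^{2} = 0^{2} = 0$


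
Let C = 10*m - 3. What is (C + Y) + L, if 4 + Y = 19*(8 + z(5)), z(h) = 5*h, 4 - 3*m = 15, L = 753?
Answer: 4009/3 ≈ 1336.3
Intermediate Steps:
m = -11/3 (m = 4/3 - 1/3*15 = 4/3 - 5 = -11/3 ≈ -3.6667)
Y = 623 (Y = -4 + 19*(8 + 5*5) = -4 + 19*(8 + 25) = -4 + 19*33 = -4 + 627 = 623)
C = -119/3 (C = 10*(-11/3) - 3 = -110/3 - 3 = -119/3 ≈ -39.667)
(C + Y) + L = (-119/3 + 623) + 753 = 1750/3 + 753 = 4009/3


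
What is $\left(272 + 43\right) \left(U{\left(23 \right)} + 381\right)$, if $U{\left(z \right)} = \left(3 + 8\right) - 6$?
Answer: $121590$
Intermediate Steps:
$U{\left(z \right)} = 5$ ($U{\left(z \right)} = 11 - 6 = 5$)
$\left(272 + 43\right) \left(U{\left(23 \right)} + 381\right) = \left(272 + 43\right) \left(5 + 381\right) = 315 \cdot 386 = 121590$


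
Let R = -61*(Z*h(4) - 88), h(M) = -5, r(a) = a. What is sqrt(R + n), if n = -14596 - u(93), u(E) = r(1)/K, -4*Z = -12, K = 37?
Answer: 11*I*sqrt(94054)/37 ≈ 91.176*I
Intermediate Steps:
Z = 3 (Z = -1/4*(-12) = 3)
u(E) = 1/37
R = 6283 (R = -61*(3*(-5) - 88) = -61*(-15 - 88) = -61*(-103) = 6283)
n = -540053/37 (n = -14596 - 1*1/37 = -14596 - 1/37 = -540053/37 ≈ -14596.)
sqrt(R + n) = sqrt(6283 - 540053/37) = sqrt(-307582/37) = 11*I*sqrt(94054)/37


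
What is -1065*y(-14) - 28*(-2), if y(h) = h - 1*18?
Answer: 34136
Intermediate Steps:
y(h) = -18 + h (y(h) = h - 18 = -18 + h)
-1065*y(-14) - 28*(-2) = -1065*(-18 - 14) - 28*(-2) = -1065*(-32) + 56 = 34080 + 56 = 34136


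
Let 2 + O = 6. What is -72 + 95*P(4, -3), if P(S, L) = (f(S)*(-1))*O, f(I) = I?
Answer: -1592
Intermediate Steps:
O = 4 (O = -2 + 6 = 4)
P(S, L) = -4*S (P(S, L) = (S*(-1))*4 = -S*4 = -4*S)
-72 + 95*P(4, -3) = -72 + 95*(-4*4) = -72 + 95*(-16) = -72 - 1520 = -1592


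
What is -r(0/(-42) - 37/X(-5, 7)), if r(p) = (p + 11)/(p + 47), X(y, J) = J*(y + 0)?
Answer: -211/841 ≈ -0.25089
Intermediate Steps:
X(y, J) = J*y
r(p) = (11 + p)/(47 + p)
-r(0/(-42) - 37/X(-5, 7)) = -(11 + (0/(-42) - 37/(7*(-5))))/(47 + (0/(-42) - 37/(7*(-5)))) = -(11 + (0*(-1/42) - 37/(-35)))/(47 + (0*(-1/42) - 37/(-35))) = -(11 + (0 - 37*(-1/35)))/(47 + (0 - 37*(-1/35))) = -(11 + (0 + 37/35))/(47 + (0 + 37/35)) = -(11 + 37/35)/(47 + 37/35) = -422/(1682/35*35) = -35*422/(1682*35) = -1*211/841 = -211/841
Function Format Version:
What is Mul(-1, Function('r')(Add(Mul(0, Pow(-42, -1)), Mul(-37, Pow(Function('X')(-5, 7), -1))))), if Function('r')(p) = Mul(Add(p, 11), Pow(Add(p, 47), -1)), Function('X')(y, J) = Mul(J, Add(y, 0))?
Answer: Rational(-211, 841) ≈ -0.25089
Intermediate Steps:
Function('X')(y, J) = Mul(J, y)
Function('r')(p) = Mul(Pow(Add(47, p), -1), Add(11, p)) (Function('r')(p) = Mul(Add(11, p), Pow(Add(47, p), -1)) = Mul(Pow(Add(47, p), -1), Add(11, p)))
Mul(-1, Function('r')(Add(Mul(0, Pow(-42, -1)), Mul(-37, Pow(Function('X')(-5, 7), -1))))) = Mul(-1, Mul(Pow(Add(47, Add(Mul(0, Pow(-42, -1)), Mul(-37, Pow(Mul(7, -5), -1)))), -1), Add(11, Add(Mul(0, Pow(-42, -1)), Mul(-37, Pow(Mul(7, -5), -1)))))) = Mul(-1, Mul(Pow(Add(47, Add(Mul(0, Rational(-1, 42)), Mul(-37, Pow(-35, -1)))), -1), Add(11, Add(Mul(0, Rational(-1, 42)), Mul(-37, Pow(-35, -1)))))) = Mul(-1, Mul(Pow(Add(47, Add(0, Mul(-37, Rational(-1, 35)))), -1), Add(11, Add(0, Mul(-37, Rational(-1, 35)))))) = Mul(-1, Mul(Pow(Add(47, Add(0, Rational(37, 35))), -1), Add(11, Add(0, Rational(37, 35))))) = Mul(-1, Mul(Pow(Add(47, Rational(37, 35)), -1), Add(11, Rational(37, 35)))) = Mul(-1, Mul(Pow(Rational(1682, 35), -1), Rational(422, 35))) = Mul(-1, Mul(Rational(35, 1682), Rational(422, 35))) = Mul(-1, Rational(211, 841)) = Rational(-211, 841)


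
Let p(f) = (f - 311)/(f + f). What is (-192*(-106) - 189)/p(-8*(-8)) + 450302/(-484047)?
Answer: -96105438554/9196893 ≈ -10450.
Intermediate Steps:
p(f) = (-311 + f)/(2*f) (p(f) = (-311 + f)/((2*f)) = (-311 + f)*(1/(2*f)) = (-311 + f)/(2*f))
(-192*(-106) - 189)/p(-8*(-8)) + 450302/(-484047) = (-192*(-106) - 189)/(((-311 - 8*(-8))/(2*((-8*(-8)))))) + 450302/(-484047) = (20352 - 189)/(((½)*(-311 + 64)/64)) + 450302*(-1/484047) = 20163/(((½)*(1/64)*(-247))) - 450302/484047 = 20163/(-247/128) - 450302/484047 = 20163*(-128/247) - 450302/484047 = -198528/19 - 450302/484047 = -96105438554/9196893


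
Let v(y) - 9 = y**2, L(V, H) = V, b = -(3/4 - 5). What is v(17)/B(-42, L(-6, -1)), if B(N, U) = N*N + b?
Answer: 1192/7073 ≈ 0.16853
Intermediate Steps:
b = 17/4 (b = -(3*(1/4) - 5) = -(3/4 - 5) = -1*(-17/4) = 17/4 ≈ 4.2500)
v(y) = 9 + y**2
B(N, U) = 17/4 + N**2 (B(N, U) = N*N + 17/4 = N**2 + 17/4 = 17/4 + N**2)
v(17)/B(-42, L(-6, -1)) = (9 + 17**2)/(17/4 + (-42)**2) = (9 + 289)/(17/4 + 1764) = 298/(7073/4) = 298*(4/7073) = 1192/7073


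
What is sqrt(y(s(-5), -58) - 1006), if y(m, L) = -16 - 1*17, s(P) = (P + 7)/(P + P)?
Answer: I*sqrt(1039) ≈ 32.234*I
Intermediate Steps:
s(P) = (7 + P)/(2*P) (s(P) = (7 + P)/((2*P)) = (7 + P)*(1/(2*P)) = (7 + P)/(2*P))
y(m, L) = -33 (y(m, L) = -16 - 17 = -33)
sqrt(y(s(-5), -58) - 1006) = sqrt(-33 - 1006) = sqrt(-1039) = I*sqrt(1039)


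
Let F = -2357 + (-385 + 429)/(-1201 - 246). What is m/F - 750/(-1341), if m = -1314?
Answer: 1702562776/1524548481 ≈ 1.1168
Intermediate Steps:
F = -3410623/1447 (F = -2357 + 44/(-1447) = -2357 + 44*(-1/1447) = -2357 - 44/1447 = -3410623/1447 ≈ -2357.0)
m/F - 750/(-1341) = -1314/(-3410623/1447) - 750/(-1341) = -1314*(-1447/3410623) - 750*(-1/1341) = 1901358/3410623 + 250/447 = 1702562776/1524548481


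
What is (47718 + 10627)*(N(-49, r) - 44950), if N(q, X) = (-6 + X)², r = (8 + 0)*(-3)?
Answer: -2570097250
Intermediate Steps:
r = -24 (r = 8*(-3) = -24)
(47718 + 10627)*(N(-49, r) - 44950) = (47718 + 10627)*((-6 - 24)² - 44950) = 58345*((-30)² - 44950) = 58345*(900 - 44950) = 58345*(-44050) = -2570097250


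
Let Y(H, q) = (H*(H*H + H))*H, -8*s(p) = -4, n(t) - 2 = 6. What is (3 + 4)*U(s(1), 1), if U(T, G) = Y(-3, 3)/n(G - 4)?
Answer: 189/4 ≈ 47.250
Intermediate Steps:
n(t) = 8 (n(t) = 2 + 6 = 8)
s(p) = ½ (s(p) = -⅛*(-4) = ½)
Y(H, q) = H²*(H + H²) (Y(H, q) = (H*(H² + H))*H = (H*(H + H²))*H = H²*(H + H²))
U(T, G) = 27/4 (U(T, G) = ((-3)³*(1 - 3))/8 = -27*(-2)*(⅛) = 54*(⅛) = 27/4)
(3 + 4)*U(s(1), 1) = (3 + 4)*(27/4) = 7*(27/4) = 189/4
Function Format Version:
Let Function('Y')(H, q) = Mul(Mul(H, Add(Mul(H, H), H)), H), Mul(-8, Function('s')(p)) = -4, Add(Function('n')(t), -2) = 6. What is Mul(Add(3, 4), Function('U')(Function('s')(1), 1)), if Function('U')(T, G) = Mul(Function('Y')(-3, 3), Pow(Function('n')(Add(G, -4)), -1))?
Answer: Rational(189, 4) ≈ 47.250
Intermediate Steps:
Function('n')(t) = 8 (Function('n')(t) = Add(2, 6) = 8)
Function('s')(p) = Rational(1, 2) (Function('s')(p) = Mul(Rational(-1, 8), -4) = Rational(1, 2))
Function('Y')(H, q) = Mul(Pow(H, 2), Add(H, Pow(H, 2))) (Function('Y')(H, q) = Mul(Mul(H, Add(Pow(H, 2), H)), H) = Mul(Mul(H, Add(H, Pow(H, 2))), H) = Mul(Pow(H, 2), Add(H, Pow(H, 2))))
Function('U')(T, G) = Rational(27, 4) (Function('U')(T, G) = Mul(Mul(Pow(-3, 3), Add(1, -3)), Pow(8, -1)) = Mul(Mul(-27, -2), Rational(1, 8)) = Mul(54, Rational(1, 8)) = Rational(27, 4))
Mul(Add(3, 4), Function('U')(Function('s')(1), 1)) = Mul(Add(3, 4), Rational(27, 4)) = Mul(7, Rational(27, 4)) = Rational(189, 4)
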